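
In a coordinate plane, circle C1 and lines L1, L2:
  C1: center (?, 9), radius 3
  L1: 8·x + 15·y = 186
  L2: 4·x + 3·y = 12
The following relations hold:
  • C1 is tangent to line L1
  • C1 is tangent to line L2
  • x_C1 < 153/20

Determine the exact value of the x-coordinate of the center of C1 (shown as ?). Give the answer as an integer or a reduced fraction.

1. [C1‖L1]  x_C1² − (51/4)x_C1 = 0  ⇒  x_C1 = 0 or 51/4
2. [C1‖L2]  x_C1² + (15/2)x_C1 = 0  ⇒  x_C1 = -15/2 or 0

0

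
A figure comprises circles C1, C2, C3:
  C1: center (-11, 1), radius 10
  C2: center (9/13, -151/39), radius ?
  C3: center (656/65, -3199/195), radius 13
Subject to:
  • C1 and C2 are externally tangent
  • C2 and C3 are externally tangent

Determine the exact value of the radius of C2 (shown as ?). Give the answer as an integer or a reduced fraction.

1. [ext C1·C2]  r_C2² + 20r_C2 − 544/9 = 0  ⇒  r_C2 = 8/3 (r>0 drops 1)
2. [ext C2·C3]  r_C2² + 26r_C2 − 688/9 = 0  ⇒  r_C2 = 8/3 (r>0 drops 1)

8/3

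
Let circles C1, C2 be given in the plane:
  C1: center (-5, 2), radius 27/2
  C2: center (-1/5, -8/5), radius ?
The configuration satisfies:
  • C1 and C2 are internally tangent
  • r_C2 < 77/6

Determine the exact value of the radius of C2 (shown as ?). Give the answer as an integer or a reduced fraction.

1. [int C1,C2]  r_C2² − 27r_C2 + 585/4 = 0  ⇒  r_C2 = 15/2 or 39/2
2. given r_C2 < 77/6: keep 15/2

15/2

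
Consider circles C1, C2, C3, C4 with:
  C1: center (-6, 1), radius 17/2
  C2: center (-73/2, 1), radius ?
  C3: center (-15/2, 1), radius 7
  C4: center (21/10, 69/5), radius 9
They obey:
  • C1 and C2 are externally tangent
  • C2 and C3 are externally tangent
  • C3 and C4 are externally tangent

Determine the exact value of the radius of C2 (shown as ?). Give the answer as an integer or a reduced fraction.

22

1. [ext C1·C2]  r_C2² + 17r_C2 − 858 = 0  ⇒  r_C2 = 22 (r>0 drops 1)
2. [ext C2·C3]  r_C2² + 14r_C2 − 792 = 0  ⇒  r_C2 = 22 (r>0 drops 1)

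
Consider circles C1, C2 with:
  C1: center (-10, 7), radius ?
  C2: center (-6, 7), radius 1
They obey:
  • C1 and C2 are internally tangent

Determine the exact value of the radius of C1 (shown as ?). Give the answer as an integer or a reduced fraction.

1. [int C1,C2]  r_C1² − 2r_C1 − 15 = 0  ⇒  r_C1 = 5 (r>0 drops 1)

5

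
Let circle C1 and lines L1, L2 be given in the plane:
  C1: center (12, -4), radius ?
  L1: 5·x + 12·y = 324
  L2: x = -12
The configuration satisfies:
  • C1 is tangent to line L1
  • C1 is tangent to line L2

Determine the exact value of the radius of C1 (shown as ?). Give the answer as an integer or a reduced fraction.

24

1. [C1‖L1]  r_C1² − 576 = 0  ⇒  r_C1 = 24 (r>0 drops 1)
2. [C1‖L2]  r_C1² − 576 = 0  ⇒  r_C1 = 24 (r>0 drops 1)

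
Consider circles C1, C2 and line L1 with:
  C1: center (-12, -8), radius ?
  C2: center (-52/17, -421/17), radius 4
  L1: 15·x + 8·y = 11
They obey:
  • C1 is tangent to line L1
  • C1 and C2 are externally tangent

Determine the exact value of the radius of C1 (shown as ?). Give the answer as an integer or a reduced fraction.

15

1. [C1‖L1]  r_C1² − 225 = 0  ⇒  r_C1 = 15 (r>0 drops 1)
2. [ext C1·C2]  r_C1² + 8r_C1 − 345 = 0  ⇒  r_C1 = 15 (r>0 drops 1)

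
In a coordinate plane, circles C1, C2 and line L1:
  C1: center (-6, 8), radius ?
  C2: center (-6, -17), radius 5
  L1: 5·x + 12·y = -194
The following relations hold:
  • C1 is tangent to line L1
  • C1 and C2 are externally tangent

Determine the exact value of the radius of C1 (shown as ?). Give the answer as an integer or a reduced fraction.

1. [C1‖L1]  r_C1² − 400 = 0  ⇒  r_C1 = 20 (r>0 drops 1)
2. [ext C1·C2]  r_C1² + 10r_C1 − 600 = 0  ⇒  r_C1 = 20 (r>0 drops 1)

20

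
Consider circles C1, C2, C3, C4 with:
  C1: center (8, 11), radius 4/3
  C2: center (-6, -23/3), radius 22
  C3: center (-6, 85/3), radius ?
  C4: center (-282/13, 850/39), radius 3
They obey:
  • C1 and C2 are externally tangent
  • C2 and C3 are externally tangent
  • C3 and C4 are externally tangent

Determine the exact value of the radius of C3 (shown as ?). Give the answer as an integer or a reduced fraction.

14

1. [ext C2·C3]  r_C3² + 44r_C3 − 812 = 0  ⇒  r_C3 = 14 (r>0 drops 1)
2. [ext C3·C4]  r_C3² + 6r_C3 − 280 = 0  ⇒  r_C3 = 14 (r>0 drops 1)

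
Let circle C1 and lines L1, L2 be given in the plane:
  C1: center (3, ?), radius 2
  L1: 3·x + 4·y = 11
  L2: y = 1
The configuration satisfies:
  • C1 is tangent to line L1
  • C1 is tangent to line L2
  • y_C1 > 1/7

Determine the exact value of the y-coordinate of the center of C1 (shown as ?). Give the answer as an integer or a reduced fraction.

3

1. [C1‖L1]  y_C1² − 1y_C1 − 6 = 0  ⇒  y_C1 = -2 or 3
2. [C1‖L2]  y_C1² − 2y_C1 − 3 = 0  ⇒  y_C1 = -1 or 3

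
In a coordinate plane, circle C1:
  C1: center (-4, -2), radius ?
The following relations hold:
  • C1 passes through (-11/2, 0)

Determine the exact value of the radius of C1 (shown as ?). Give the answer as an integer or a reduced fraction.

1. [C1∋P]  r_C1² − 25/4 = 0  ⇒  r_C1 = 5/2 (r>0 drops 1)

5/2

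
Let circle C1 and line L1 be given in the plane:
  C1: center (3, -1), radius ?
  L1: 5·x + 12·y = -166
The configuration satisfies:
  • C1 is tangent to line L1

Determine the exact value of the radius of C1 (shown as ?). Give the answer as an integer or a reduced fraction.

1. [C1‖L1]  r_C1² − 169 = 0  ⇒  r_C1 = 13 (r>0 drops 1)

13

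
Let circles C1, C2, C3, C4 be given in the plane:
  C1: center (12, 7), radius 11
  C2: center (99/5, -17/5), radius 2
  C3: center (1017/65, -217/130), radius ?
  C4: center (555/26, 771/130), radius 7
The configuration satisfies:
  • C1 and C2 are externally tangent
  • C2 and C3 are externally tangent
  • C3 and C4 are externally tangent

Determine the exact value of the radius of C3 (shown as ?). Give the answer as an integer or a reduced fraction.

5/2

1. [ext C2·C3]  r_C3² + 4r_C3 − 65/4 = 0  ⇒  r_C3 = 5/2 (r>0 drops 1)
2. [ext C3·C4]  r_C3² + 14r_C3 − 165/4 = 0  ⇒  r_C3 = 5/2 (r>0 drops 1)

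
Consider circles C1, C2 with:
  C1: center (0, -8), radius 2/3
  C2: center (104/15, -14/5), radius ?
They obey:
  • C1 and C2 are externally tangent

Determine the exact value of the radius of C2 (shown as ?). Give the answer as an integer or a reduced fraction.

1. [ext C1·C2]  r_C2² + (4/3)r_C2 − 224/3 = 0  ⇒  r_C2 = 8 (r>0 drops 1)

8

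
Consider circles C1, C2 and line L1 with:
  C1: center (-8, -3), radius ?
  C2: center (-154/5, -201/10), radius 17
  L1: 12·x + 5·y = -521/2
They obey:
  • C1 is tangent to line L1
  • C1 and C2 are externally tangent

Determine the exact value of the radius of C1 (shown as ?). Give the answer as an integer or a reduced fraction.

1. [C1‖L1]  r_C1² − 529/4 = 0  ⇒  r_C1 = 23/2 (r>0 drops 1)
2. [ext C1·C2]  r_C1² + 34r_C1 − 2093/4 = 0  ⇒  r_C1 = 23/2 (r>0 drops 1)

23/2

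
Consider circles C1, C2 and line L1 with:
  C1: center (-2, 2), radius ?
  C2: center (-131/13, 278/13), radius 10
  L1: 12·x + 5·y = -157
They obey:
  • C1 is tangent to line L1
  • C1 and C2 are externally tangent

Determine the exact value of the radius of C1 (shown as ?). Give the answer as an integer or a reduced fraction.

1. [C1‖L1]  r_C1² − 121 = 0  ⇒  r_C1 = 11 (r>0 drops 1)
2. [ext C1·C2]  r_C1² + 20r_C1 − 341 = 0  ⇒  r_C1 = 11 (r>0 drops 1)

11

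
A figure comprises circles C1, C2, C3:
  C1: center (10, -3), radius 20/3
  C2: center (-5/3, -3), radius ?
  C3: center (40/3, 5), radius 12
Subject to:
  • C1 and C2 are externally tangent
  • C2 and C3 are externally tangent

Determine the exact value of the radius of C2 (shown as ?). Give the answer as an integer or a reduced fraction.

5

1. [ext C1·C2]  r_C2² + (40/3)r_C2 − 275/3 = 0  ⇒  r_C2 = 5 (r>0 drops 1)
2. [ext C2·C3]  r_C2² + 24r_C2 − 145 = 0  ⇒  r_C2 = 5 (r>0 drops 1)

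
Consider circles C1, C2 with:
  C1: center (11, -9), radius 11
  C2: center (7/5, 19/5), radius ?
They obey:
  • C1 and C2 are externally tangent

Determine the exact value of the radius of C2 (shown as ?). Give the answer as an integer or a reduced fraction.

1. [ext C1·C2]  r_C2² + 22r_C2 − 135 = 0  ⇒  r_C2 = 5 (r>0 drops 1)

5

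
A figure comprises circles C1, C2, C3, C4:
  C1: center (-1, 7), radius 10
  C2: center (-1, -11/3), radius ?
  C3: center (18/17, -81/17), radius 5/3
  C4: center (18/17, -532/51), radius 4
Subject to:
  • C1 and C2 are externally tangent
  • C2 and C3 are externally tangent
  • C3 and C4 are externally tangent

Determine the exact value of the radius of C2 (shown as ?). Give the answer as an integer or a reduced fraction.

2/3

1. [ext C1·C2]  r_C2² + 20r_C2 − 124/9 = 0  ⇒  r_C2 = 2/3 (r>0 drops 1)
2. [ext C2·C3]  r_C2² + (10/3)r_C2 − 8/3 = 0  ⇒  r_C2 = 2/3 (r>0 drops 1)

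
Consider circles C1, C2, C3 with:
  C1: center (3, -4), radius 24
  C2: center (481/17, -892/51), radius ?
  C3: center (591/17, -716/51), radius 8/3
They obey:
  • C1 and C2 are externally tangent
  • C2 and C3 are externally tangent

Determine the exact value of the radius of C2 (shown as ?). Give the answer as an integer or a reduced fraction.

14/3

1. [ext C1·C2]  r_C2² + 48r_C2 − 2212/9 = 0  ⇒  r_C2 = 14/3 (r>0 drops 1)
2. [ext C2·C3]  r_C2² + (16/3)r_C2 − 140/3 = 0  ⇒  r_C2 = 14/3 (r>0 drops 1)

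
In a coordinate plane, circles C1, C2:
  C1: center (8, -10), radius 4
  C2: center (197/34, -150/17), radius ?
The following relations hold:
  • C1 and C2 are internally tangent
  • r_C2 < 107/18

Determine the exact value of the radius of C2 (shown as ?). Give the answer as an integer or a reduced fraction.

3/2

1. [int C1,C2]  r_C2² − 8r_C2 + 39/4 = 0  ⇒  r_C2 = 3/2 or 13/2
2. given r_C2 < 107/18: keep 3/2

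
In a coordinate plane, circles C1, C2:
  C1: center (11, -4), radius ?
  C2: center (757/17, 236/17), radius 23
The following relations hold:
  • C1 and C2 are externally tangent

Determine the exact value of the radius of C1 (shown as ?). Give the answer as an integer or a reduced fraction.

1. [ext C1·C2]  r_C1² + 46r_C1 − 915 = 0  ⇒  r_C1 = 15 (r>0 drops 1)

15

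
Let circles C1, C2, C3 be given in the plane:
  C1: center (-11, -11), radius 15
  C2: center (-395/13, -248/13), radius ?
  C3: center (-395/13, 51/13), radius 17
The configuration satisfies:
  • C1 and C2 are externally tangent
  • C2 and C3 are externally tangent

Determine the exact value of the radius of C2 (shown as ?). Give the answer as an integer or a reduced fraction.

6

1. [ext C1·C2]  r_C2² + 30r_C2 − 216 = 0  ⇒  r_C2 = 6 (r>0 drops 1)
2. [ext C2·C3]  r_C2² + 34r_C2 − 240 = 0  ⇒  r_C2 = 6 (r>0 drops 1)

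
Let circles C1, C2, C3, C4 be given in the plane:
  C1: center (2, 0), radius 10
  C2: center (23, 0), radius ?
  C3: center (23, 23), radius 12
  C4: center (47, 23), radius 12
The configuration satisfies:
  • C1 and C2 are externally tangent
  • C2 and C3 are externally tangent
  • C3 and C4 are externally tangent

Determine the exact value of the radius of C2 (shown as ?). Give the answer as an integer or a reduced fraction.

11

1. [ext C1·C2]  r_C2² + 20r_C2 − 341 = 0  ⇒  r_C2 = 11 (r>0 drops 1)
2. [ext C2·C3]  r_C2² + 24r_C2 − 385 = 0  ⇒  r_C2 = 11 (r>0 drops 1)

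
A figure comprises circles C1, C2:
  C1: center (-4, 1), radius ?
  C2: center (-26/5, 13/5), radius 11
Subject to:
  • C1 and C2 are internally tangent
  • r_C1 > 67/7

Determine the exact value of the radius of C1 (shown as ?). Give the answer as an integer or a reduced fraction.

13

1. [int C1,C2]  r_C1² − 22r_C1 + 117 = 0  ⇒  r_C1 = 9 or 13
2. given r_C1 > 67/7: keep 13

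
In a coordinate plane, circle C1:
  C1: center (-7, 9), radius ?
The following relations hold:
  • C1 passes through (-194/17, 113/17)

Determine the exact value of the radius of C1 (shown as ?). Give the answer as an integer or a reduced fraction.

5

1. [C1∋P]  r_C1² − 25 = 0  ⇒  r_C1 = 5 (r>0 drops 1)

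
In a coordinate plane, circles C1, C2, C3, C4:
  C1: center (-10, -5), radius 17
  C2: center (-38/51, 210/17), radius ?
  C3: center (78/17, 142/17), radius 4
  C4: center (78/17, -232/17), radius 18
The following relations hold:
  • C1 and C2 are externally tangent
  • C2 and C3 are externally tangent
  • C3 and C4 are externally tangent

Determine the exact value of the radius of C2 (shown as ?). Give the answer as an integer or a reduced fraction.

1. [ext C1·C2]  r_C2² + 34r_C2 − 880/9 = 0  ⇒  r_C2 = 8/3 (r>0 drops 1)
2. [ext C2·C3]  r_C2² + 8r_C2 − 256/9 = 0  ⇒  r_C2 = 8/3 (r>0 drops 1)

8/3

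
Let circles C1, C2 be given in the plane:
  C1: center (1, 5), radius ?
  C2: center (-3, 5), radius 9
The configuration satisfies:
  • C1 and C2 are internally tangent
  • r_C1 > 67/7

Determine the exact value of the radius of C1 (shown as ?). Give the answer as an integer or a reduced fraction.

1. [int C1,C2]  r_C1² − 18r_C1 + 65 = 0  ⇒  r_C1 = 5 or 13
2. given r_C1 > 67/7: keep 13

13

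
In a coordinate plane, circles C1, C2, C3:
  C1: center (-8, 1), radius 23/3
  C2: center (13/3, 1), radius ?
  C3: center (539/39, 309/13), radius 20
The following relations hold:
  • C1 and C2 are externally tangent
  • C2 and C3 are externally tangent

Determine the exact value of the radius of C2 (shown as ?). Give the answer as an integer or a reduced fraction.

1. [ext C1·C2]  r_C2² + (46/3)r_C2 − 280/3 = 0  ⇒  r_C2 = 14/3 (r>0 drops 1)
2. [ext C2·C3]  r_C2² + 40r_C2 − 1876/9 = 0  ⇒  r_C2 = 14/3 (r>0 drops 1)

14/3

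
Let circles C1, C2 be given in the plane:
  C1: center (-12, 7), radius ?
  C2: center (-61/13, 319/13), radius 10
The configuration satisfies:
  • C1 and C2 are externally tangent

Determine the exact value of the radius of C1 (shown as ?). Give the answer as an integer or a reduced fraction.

9

1. [ext C1·C2]  r_C1² + 20r_C1 − 261 = 0  ⇒  r_C1 = 9 (r>0 drops 1)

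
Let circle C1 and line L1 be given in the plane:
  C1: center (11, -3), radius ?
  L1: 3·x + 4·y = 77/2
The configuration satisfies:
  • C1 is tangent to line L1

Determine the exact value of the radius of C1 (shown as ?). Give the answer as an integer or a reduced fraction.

1. [C1‖L1]  r_C1² − 49/4 = 0  ⇒  r_C1 = 7/2 (r>0 drops 1)

7/2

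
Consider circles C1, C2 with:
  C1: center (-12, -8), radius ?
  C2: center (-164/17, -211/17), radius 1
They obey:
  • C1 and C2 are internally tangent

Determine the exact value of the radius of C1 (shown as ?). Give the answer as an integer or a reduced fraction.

1. [int C1,C2]  r_C1² − 2r_C1 − 24 = 0  ⇒  r_C1 = 6 (r>0 drops 1)

6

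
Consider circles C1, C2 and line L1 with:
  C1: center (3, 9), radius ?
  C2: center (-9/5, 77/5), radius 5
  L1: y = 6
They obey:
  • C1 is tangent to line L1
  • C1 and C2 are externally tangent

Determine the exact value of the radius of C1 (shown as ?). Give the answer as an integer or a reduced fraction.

3

1. [C1‖L1]  r_C1² − 9 = 0  ⇒  r_C1 = 3 (r>0 drops 1)
2. [ext C1·C2]  r_C1² + 10r_C1 − 39 = 0  ⇒  r_C1 = 3 (r>0 drops 1)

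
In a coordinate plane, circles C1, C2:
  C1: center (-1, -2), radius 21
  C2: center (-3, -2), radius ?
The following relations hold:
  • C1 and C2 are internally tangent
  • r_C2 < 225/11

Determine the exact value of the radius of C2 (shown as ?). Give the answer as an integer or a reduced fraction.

19

1. [int C1,C2]  r_C2² − 42r_C2 + 437 = 0  ⇒  r_C2 = 19 or 23
2. given r_C2 < 225/11: keep 19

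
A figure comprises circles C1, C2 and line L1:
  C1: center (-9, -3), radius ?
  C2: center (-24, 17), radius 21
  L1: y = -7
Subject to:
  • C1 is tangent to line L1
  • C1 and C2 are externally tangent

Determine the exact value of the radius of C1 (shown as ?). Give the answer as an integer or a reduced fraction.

1. [C1‖L1]  r_C1² − 16 = 0  ⇒  r_C1 = 4 (r>0 drops 1)
2. [ext C1·C2]  r_C1² + 42r_C1 − 184 = 0  ⇒  r_C1 = 4 (r>0 drops 1)

4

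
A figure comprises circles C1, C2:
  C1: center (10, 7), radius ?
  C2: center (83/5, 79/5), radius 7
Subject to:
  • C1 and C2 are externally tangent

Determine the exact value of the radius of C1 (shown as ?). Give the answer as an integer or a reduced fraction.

1. [ext C1·C2]  r_C1² + 14r_C1 − 72 = 0  ⇒  r_C1 = 4 (r>0 drops 1)

4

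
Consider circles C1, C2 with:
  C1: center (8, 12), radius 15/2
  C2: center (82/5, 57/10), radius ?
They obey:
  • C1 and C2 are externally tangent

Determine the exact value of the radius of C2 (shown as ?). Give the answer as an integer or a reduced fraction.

1. [ext C1·C2]  r_C2² + 15r_C2 − 54 = 0  ⇒  r_C2 = 3 (r>0 drops 1)

3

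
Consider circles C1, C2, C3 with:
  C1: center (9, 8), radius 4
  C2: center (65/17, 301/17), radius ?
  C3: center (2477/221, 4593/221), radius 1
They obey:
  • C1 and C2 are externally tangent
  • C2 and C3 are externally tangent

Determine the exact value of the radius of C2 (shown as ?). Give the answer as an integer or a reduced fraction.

1. [ext C1·C2]  r_C2² + 8r_C2 − 105 = 0  ⇒  r_C2 = 7 (r>0 drops 1)
2. [ext C2·C3]  r_C2² + 2r_C2 − 63 = 0  ⇒  r_C2 = 7 (r>0 drops 1)

7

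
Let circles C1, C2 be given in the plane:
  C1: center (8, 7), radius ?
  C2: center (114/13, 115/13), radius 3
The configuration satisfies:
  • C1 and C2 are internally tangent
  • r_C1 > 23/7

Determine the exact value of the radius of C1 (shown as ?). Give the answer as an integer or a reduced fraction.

5

1. [int C1,C2]  r_C1² − 6r_C1 + 5 = 0  ⇒  r_C1 = 1 or 5
2. given r_C1 > 23/7: keep 5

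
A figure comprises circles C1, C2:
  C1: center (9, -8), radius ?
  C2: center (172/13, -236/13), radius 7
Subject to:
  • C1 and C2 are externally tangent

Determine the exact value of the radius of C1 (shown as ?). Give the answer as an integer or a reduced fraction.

1. [ext C1·C2]  r_C1² + 14r_C1 − 72 = 0  ⇒  r_C1 = 4 (r>0 drops 1)

4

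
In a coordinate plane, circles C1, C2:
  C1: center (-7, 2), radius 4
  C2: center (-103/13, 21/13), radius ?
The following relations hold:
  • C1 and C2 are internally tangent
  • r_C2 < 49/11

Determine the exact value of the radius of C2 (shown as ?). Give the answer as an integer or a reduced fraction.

3

1. [int C1,C2]  r_C2² − 8r_C2 + 15 = 0  ⇒  r_C2 = 3 or 5
2. given r_C2 < 49/11: keep 3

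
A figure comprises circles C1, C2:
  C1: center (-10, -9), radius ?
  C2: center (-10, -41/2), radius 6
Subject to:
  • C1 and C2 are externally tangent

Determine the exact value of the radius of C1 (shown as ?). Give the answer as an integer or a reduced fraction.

11/2

1. [ext C1·C2]  r_C1² + 12r_C1 − 385/4 = 0  ⇒  r_C1 = 11/2 (r>0 drops 1)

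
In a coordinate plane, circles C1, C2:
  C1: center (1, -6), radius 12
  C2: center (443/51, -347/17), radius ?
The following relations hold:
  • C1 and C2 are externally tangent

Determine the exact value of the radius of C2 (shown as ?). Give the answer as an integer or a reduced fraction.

13/3

1. [ext C1·C2]  r_C2² + 24r_C2 − 1105/9 = 0  ⇒  r_C2 = 13/3 (r>0 drops 1)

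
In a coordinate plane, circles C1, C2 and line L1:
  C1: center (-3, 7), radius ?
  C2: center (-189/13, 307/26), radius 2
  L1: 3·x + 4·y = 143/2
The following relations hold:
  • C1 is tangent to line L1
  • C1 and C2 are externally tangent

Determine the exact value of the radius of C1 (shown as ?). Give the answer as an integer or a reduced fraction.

1. [C1‖L1]  r_C1² − 441/4 = 0  ⇒  r_C1 = 21/2 (r>0 drops 1)
2. [ext C1·C2]  r_C1² + 4r_C1 − 609/4 = 0  ⇒  r_C1 = 21/2 (r>0 drops 1)

21/2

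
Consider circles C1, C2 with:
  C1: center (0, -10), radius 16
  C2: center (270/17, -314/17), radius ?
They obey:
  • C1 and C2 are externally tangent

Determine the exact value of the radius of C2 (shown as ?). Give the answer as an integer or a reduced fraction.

2

1. [ext C1·C2]  r_C2² + 32r_C2 − 68 = 0  ⇒  r_C2 = 2 (r>0 drops 1)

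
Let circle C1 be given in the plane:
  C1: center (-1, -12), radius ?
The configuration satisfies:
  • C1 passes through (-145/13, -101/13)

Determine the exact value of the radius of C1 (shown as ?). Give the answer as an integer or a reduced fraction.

1. [C1∋P]  r_C1² − 121 = 0  ⇒  r_C1 = 11 (r>0 drops 1)

11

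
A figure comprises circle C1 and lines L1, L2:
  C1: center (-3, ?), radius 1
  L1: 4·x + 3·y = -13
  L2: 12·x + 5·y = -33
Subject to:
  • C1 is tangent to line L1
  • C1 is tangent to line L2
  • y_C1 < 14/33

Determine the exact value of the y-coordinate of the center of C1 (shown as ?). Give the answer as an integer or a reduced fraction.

-2

1. [C1‖L1]  y_C1² + (2/3)y_C1 − 8/3 = 0  ⇒  y_C1 = -2 or 4/3
2. [C1‖L2]  y_C1² − (6/5)y_C1 − 32/5 = 0  ⇒  y_C1 = -2 or 16/5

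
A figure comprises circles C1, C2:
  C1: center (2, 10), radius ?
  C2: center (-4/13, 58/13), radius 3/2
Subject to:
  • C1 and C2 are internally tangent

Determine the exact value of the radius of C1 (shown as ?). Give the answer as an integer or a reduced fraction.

15/2

1. [int C1,C2]  r_C1² − 3r_C1 − 135/4 = 0  ⇒  r_C1 = 15/2 (r>0 drops 1)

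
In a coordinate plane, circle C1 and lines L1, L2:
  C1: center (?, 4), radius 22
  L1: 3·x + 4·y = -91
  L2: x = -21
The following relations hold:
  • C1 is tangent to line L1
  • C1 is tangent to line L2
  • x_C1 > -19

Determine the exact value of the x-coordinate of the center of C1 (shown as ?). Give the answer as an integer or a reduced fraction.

1. [C1‖L1]  x_C1² + (214/3)x_C1 − 217/3 = 0  ⇒  x_C1 = -217/3 or 1
2. [C1‖L2]  x_C1² + 42x_C1 − 43 = 0  ⇒  x_C1 = -43 or 1

1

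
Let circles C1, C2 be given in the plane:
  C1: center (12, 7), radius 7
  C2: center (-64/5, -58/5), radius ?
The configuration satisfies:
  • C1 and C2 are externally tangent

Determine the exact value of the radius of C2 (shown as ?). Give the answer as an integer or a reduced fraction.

1. [ext C1·C2]  r_C2² + 14r_C2 − 912 = 0  ⇒  r_C2 = 24 (r>0 drops 1)

24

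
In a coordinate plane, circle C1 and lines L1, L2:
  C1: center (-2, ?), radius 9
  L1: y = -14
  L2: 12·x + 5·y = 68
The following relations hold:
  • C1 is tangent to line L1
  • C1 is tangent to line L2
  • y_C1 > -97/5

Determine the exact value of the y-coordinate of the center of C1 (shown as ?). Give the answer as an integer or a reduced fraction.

-5

1. [C1‖L1]  y_C1² + 28y_C1 + 115 = 0  ⇒  y_C1 = -23 or -5
2. [C1‖L2]  y_C1² − (184/5)y_C1 − 209 = 0  ⇒  y_C1 = -5 or 209/5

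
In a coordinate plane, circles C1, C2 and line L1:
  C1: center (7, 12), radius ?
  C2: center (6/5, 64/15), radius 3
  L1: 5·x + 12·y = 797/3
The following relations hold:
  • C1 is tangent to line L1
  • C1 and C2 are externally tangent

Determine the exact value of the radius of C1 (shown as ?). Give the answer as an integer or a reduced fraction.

20/3

1. [C1‖L1]  r_C1² − 400/9 = 0  ⇒  r_C1 = 20/3 (r>0 drops 1)
2. [ext C1·C2]  r_C1² + 6r_C1 − 760/9 = 0  ⇒  r_C1 = 20/3 (r>0 drops 1)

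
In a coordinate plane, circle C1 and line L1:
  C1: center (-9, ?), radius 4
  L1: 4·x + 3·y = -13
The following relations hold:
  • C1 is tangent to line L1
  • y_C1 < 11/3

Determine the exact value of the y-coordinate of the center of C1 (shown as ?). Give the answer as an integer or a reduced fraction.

1

1. [C1‖L1]  y_C1² − (46/3)y_C1 + 43/3 = 0  ⇒  y_C1 = 1 or 43/3
2. given y_C1 < 11/3: keep 1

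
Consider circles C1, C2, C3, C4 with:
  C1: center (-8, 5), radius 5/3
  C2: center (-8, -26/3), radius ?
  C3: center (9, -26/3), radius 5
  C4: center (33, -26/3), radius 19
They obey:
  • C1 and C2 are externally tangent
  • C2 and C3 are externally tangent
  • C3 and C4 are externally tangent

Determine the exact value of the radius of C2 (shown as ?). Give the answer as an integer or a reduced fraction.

12

1. [ext C1·C2]  r_C2² + (10/3)r_C2 − 184 = 0  ⇒  r_C2 = 12 (r>0 drops 1)
2. [ext C2·C3]  r_C2² + 10r_C2 − 264 = 0  ⇒  r_C2 = 12 (r>0 drops 1)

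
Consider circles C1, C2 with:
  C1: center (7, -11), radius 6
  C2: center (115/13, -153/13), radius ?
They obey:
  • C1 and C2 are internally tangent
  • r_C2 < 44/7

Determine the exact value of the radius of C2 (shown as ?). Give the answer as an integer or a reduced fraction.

4

1. [int C1,C2]  r_C2² − 12r_C2 + 32 = 0  ⇒  r_C2 = 4 or 8
2. given r_C2 < 44/7: keep 4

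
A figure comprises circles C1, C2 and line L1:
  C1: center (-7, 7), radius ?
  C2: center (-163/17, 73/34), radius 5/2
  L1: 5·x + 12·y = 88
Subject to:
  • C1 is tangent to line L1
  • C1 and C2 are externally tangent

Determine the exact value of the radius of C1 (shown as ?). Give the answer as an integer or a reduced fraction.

1. [C1‖L1]  r_C1² − 9 = 0  ⇒  r_C1 = 3 (r>0 drops 1)
2. [ext C1·C2]  r_C1² + 5r_C1 − 24 = 0  ⇒  r_C1 = 3 (r>0 drops 1)

3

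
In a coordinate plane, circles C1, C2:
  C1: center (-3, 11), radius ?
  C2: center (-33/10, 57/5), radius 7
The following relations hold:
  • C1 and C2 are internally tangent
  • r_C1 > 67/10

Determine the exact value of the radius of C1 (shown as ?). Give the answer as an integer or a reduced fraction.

1. [int C1,C2]  r_C1² − 14r_C1 + 195/4 = 0  ⇒  r_C1 = 13/2 or 15/2
2. given r_C1 > 67/10: keep 15/2

15/2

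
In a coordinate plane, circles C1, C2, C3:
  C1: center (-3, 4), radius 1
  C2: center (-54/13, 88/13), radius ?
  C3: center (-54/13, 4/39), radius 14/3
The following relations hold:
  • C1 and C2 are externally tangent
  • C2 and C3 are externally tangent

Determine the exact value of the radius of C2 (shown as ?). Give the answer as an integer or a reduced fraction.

1. [ext C1·C2]  r_C2² + 2r_C2 − 8 = 0  ⇒  r_C2 = 2 (r>0 drops 1)
2. [ext C2·C3]  r_C2² + (28/3)r_C2 − 68/3 = 0  ⇒  r_C2 = 2 (r>0 drops 1)

2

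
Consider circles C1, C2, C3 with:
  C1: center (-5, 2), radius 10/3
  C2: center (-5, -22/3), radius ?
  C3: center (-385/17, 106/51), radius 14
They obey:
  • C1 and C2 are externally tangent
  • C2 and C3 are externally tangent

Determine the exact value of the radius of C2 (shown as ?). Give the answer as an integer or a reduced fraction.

6

1. [ext C1·C2]  r_C2² + (20/3)r_C2 − 76 = 0  ⇒  r_C2 = 6 (r>0 drops 1)
2. [ext C2·C3]  r_C2² + 28r_C2 − 204 = 0  ⇒  r_C2 = 6 (r>0 drops 1)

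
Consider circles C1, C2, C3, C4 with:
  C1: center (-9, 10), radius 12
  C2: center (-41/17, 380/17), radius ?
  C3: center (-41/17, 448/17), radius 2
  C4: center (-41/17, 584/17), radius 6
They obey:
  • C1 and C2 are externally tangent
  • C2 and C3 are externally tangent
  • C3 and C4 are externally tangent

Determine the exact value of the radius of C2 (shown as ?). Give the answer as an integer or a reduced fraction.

1. [ext C1·C2]  r_C2² + 24r_C2 − 52 = 0  ⇒  r_C2 = 2 (r>0 drops 1)
2. [ext C2·C3]  r_C2² + 4r_C2 − 12 = 0  ⇒  r_C2 = 2 (r>0 drops 1)

2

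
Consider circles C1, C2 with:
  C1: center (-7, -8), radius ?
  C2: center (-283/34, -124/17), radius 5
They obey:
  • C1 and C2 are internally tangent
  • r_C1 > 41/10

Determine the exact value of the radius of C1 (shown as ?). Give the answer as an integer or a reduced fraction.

13/2

1. [int C1,C2]  r_C1² − 10r_C1 + 91/4 = 0  ⇒  r_C1 = 7/2 or 13/2
2. given r_C1 > 41/10: keep 13/2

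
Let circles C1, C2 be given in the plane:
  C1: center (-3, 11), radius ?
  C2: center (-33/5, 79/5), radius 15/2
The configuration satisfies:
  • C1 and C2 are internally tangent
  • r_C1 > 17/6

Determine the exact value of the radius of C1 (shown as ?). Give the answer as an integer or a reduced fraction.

1. [int C1,C2]  r_C1² − 15r_C1 + 81/4 = 0  ⇒  r_C1 = 3/2 or 27/2
2. given r_C1 > 17/6: keep 27/2

27/2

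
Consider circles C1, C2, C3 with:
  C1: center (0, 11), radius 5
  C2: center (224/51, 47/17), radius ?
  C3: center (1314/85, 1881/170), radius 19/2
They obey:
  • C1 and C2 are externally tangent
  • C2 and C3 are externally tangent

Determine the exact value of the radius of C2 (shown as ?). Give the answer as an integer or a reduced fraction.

1. [ext C1·C2]  r_C2² + 10r_C2 − 559/9 = 0  ⇒  r_C2 = 13/3 (r>0 drops 1)
2. [ext C2·C3]  r_C2² + 19r_C2 − 910/9 = 0  ⇒  r_C2 = 13/3 (r>0 drops 1)

13/3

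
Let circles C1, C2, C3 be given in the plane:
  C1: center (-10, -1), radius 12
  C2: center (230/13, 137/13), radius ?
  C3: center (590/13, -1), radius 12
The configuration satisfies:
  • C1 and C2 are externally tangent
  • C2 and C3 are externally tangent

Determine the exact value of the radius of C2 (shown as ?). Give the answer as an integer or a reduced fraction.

18

1. [ext C1·C2]  r_C2² + 24r_C2 − 756 = 0  ⇒  r_C2 = 18 (r>0 drops 1)
2. [ext C2·C3]  r_C2² + 24r_C2 − 756 = 0  ⇒  r_C2 = 18 (r>0 drops 1)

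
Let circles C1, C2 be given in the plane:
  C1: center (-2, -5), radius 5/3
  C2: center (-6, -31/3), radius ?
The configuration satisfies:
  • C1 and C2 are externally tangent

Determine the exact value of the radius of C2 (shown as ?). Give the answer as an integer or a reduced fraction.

1. [ext C1·C2]  r_C2² + (10/3)r_C2 − 125/3 = 0  ⇒  r_C2 = 5 (r>0 drops 1)

5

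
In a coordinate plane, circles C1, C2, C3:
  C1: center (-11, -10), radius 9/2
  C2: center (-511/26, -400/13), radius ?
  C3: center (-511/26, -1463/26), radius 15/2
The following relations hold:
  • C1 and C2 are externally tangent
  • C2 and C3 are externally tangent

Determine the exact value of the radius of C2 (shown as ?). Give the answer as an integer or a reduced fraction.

1. [ext C1·C2]  r_C2² + 9r_C2 − 486 = 0  ⇒  r_C2 = 18 (r>0 drops 1)
2. [ext C2·C3]  r_C2² + 15r_C2 − 594 = 0  ⇒  r_C2 = 18 (r>0 drops 1)

18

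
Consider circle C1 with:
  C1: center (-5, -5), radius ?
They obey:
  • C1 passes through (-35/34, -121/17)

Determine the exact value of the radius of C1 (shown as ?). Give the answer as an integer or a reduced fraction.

1. [C1∋P]  r_C1² − 81/4 = 0  ⇒  r_C1 = 9/2 (r>0 drops 1)

9/2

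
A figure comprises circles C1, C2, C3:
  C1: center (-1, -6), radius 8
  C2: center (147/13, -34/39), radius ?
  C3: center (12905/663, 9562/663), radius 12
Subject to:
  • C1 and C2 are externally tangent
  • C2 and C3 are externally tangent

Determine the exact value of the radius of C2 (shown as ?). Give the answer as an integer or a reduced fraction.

16/3

1. [ext C1·C2]  r_C2² + 16r_C2 − 1024/9 = 0  ⇒  r_C2 = 16/3 (r>0 drops 1)
2. [ext C2·C3]  r_C2² + 24r_C2 − 1408/9 = 0  ⇒  r_C2 = 16/3 (r>0 drops 1)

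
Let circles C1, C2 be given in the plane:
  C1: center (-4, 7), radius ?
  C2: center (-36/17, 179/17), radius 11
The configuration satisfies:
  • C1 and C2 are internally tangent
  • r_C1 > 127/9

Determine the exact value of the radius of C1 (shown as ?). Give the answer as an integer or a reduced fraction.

1. [int C1,C2]  r_C1² − 22r_C1 + 105 = 0  ⇒  r_C1 = 7 or 15
2. given r_C1 > 127/9: keep 15

15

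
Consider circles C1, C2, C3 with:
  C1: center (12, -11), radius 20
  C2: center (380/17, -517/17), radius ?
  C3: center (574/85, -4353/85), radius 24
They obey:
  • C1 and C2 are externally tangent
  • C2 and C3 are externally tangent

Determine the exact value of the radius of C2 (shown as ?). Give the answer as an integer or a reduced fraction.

2

1. [ext C1·C2]  r_C2² + 40r_C2 − 84 = 0  ⇒  r_C2 = 2 (r>0 drops 1)
2. [ext C2·C3]  r_C2² + 48r_C2 − 100 = 0  ⇒  r_C2 = 2 (r>0 drops 1)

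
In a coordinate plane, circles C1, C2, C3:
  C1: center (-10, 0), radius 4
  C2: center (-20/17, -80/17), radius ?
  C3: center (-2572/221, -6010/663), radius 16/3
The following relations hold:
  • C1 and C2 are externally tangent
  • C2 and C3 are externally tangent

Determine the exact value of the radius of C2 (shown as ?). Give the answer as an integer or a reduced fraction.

1. [ext C1·C2]  r_C2² + 8r_C2 − 84 = 0  ⇒  r_C2 = 6 (r>0 drops 1)
2. [ext C2·C3]  r_C2² + (32/3)r_C2 − 100 = 0  ⇒  r_C2 = 6 (r>0 drops 1)

6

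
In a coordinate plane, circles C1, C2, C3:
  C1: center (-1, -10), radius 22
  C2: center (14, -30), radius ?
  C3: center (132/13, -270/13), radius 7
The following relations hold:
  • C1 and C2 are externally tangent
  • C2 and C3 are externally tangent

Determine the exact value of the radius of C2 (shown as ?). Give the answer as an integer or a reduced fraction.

1. [ext C1·C2]  r_C2² + 44r_C2 − 141 = 0  ⇒  r_C2 = 3 (r>0 drops 1)
2. [ext C2·C3]  r_C2² + 14r_C2 − 51 = 0  ⇒  r_C2 = 3 (r>0 drops 1)

3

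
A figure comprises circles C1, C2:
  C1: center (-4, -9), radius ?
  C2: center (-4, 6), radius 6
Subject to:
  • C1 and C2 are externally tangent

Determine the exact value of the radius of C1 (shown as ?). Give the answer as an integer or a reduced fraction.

9

1. [ext C1·C2]  r_C1² + 12r_C1 − 189 = 0  ⇒  r_C1 = 9 (r>0 drops 1)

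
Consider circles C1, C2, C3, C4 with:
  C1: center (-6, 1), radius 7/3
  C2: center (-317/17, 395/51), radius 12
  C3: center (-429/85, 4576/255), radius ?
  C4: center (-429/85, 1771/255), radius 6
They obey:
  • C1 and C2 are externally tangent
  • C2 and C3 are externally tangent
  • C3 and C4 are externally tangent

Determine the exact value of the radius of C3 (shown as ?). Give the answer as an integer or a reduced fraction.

1. [ext C2·C3]  r_C3² + 24r_C3 − 145 = 0  ⇒  r_C3 = 5 (r>0 drops 1)
2. [ext C3·C4]  r_C3² + 12r_C3 − 85 = 0  ⇒  r_C3 = 5 (r>0 drops 1)

5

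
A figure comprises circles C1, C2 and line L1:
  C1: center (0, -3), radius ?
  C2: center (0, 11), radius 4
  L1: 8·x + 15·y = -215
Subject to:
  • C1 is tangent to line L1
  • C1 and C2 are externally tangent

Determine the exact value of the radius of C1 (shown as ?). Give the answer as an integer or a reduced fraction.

10

1. [C1‖L1]  r_C1² − 100 = 0  ⇒  r_C1 = 10 (r>0 drops 1)
2. [ext C1·C2]  r_C1² + 8r_C1 − 180 = 0  ⇒  r_C1 = 10 (r>0 drops 1)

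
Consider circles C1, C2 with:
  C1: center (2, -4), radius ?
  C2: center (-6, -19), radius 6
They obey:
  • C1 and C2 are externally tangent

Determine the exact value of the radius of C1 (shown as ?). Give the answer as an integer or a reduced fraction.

1. [ext C1·C2]  r_C1² + 12r_C1 − 253 = 0  ⇒  r_C1 = 11 (r>0 drops 1)

11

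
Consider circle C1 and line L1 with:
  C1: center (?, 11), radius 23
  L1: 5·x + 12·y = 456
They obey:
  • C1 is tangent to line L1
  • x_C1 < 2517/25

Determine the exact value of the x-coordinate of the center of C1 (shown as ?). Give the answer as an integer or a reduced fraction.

5

1. [C1‖L1]  x_C1² − (648/5)x_C1 + 623 = 0  ⇒  x_C1 = 5 or 623/5
2. given x_C1 < 2517/25: keep 5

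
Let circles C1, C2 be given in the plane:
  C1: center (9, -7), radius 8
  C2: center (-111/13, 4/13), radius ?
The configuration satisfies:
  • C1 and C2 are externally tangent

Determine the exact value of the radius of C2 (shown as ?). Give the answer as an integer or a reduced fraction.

1. [ext C1·C2]  r_C2² + 16r_C2 − 297 = 0  ⇒  r_C2 = 11 (r>0 drops 1)

11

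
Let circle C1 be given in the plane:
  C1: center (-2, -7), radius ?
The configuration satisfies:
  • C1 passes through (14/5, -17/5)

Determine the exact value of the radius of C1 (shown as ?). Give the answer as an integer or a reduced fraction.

6

1. [C1∋P]  r_C1² − 36 = 0  ⇒  r_C1 = 6 (r>0 drops 1)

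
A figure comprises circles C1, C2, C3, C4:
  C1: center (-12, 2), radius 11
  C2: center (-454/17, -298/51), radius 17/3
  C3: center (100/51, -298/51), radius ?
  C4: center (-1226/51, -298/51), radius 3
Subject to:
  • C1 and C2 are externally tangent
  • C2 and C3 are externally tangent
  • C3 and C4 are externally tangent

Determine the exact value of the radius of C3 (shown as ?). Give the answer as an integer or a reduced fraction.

23

1. [ext C2·C3]  r_C3² + (34/3)r_C3 − 2369/3 = 0  ⇒  r_C3 = 23 (r>0 drops 1)
2. [ext C3·C4]  r_C3² + 6r_C3 − 667 = 0  ⇒  r_C3 = 23 (r>0 drops 1)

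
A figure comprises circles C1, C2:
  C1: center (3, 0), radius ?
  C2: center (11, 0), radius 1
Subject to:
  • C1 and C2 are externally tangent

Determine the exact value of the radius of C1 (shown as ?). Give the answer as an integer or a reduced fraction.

7

1. [ext C1·C2]  r_C1² + 2r_C1 − 63 = 0  ⇒  r_C1 = 7 (r>0 drops 1)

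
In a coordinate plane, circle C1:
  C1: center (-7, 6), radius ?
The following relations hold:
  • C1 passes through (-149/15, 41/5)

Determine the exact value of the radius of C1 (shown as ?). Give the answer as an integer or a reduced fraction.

1. [C1∋P]  r_C1² − 121/9 = 0  ⇒  r_C1 = 11/3 (r>0 drops 1)

11/3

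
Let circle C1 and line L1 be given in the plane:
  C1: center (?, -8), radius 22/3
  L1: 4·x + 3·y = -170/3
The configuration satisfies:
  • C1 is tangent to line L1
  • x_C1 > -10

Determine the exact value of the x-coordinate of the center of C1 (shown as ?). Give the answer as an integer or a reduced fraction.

1. [C1‖L1]  x_C1² + (49/3)x_C1 − 52/3 = 0  ⇒  x_C1 = -52/3 or 1
2. given x_C1 > -10: keep 1

1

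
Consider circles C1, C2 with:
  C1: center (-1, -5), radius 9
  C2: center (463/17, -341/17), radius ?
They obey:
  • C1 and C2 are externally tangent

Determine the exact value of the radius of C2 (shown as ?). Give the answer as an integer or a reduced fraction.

1. [ext C1·C2]  r_C2² + 18r_C2 − 943 = 0  ⇒  r_C2 = 23 (r>0 drops 1)

23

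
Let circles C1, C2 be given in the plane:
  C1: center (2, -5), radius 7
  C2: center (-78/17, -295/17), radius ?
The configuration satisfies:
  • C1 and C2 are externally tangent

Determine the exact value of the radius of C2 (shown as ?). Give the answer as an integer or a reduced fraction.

7

1. [ext C1·C2]  r_C2² + 14r_C2 − 147 = 0  ⇒  r_C2 = 7 (r>0 drops 1)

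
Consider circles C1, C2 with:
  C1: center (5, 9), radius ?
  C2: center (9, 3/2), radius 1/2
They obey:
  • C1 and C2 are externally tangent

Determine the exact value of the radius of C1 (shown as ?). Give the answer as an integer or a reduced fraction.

1. [ext C1·C2]  r_C1² + 1r_C1 − 72 = 0  ⇒  r_C1 = 8 (r>0 drops 1)

8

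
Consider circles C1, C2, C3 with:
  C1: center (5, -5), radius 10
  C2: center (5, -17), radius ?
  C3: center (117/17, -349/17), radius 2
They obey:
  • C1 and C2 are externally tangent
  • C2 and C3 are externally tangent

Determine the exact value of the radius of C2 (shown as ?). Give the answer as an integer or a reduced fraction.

1. [ext C1·C2]  r_C2² + 20r_C2 − 44 = 0  ⇒  r_C2 = 2 (r>0 drops 1)
2. [ext C2·C3]  r_C2² + 4r_C2 − 12 = 0  ⇒  r_C2 = 2 (r>0 drops 1)

2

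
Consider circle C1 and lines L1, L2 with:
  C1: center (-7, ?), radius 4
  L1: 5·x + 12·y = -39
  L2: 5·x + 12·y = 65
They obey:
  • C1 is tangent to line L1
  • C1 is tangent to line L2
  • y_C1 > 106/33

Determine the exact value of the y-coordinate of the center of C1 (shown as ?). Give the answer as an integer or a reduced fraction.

1. [C1‖L1]  y_C1² + (2/3)y_C1 − 56/3 = 0  ⇒  y_C1 = -14/3 or 4
2. [C1‖L2]  y_C1² − (50/3)y_C1 + 152/3 = 0  ⇒  y_C1 = 4 or 38/3

4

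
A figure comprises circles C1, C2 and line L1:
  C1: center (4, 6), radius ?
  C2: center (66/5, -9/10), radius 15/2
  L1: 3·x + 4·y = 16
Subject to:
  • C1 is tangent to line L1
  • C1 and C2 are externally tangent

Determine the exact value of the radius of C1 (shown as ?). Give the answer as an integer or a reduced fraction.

1. [C1‖L1]  r_C1² − 16 = 0  ⇒  r_C1 = 4 (r>0 drops 1)
2. [ext C1·C2]  r_C1² + 15r_C1 − 76 = 0  ⇒  r_C1 = 4 (r>0 drops 1)

4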